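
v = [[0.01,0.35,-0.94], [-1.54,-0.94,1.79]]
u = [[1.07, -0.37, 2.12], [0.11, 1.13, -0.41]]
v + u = [[1.08, -0.02, 1.18], [-1.43, 0.19, 1.38]]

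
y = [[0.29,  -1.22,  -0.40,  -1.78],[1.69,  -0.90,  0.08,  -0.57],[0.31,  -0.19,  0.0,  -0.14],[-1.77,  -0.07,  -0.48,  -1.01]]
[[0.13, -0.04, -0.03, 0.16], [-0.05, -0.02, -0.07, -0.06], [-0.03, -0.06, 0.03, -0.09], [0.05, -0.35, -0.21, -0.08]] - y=[[-0.16, 1.18, 0.37, 1.94], [-1.74, 0.88, -0.15, 0.51], [-0.34, 0.13, 0.03, 0.05], [1.82, -0.28, 0.27, 0.93]]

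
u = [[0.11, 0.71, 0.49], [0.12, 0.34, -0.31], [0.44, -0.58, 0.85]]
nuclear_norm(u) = 2.32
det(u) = -0.26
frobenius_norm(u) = 1.49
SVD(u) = [[0.03, -0.99, 0.16], [-0.33, -0.16, -0.93], [0.94, -0.03, -0.33]] @ diag([1.1812198562611433, 0.8802440004322295, 0.2545390949883123]) @ [[0.32, -0.54, 0.78], [-0.16, -0.84, -0.52], [-0.93, -0.04, 0.36]]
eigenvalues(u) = [-0.41, 0.56, 1.15]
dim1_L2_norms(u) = [0.87, 0.48, 1.12]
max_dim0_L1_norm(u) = 1.65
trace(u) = 1.30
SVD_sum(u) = [[0.01, -0.02, 0.02], [-0.12, 0.21, -0.3], [0.36, -0.61, 0.87]] + [[0.14, 0.73, 0.45], [0.02, 0.12, 0.07], [0.0, 0.02, 0.01]] + [[-0.04, -0.0, 0.01], [0.22, 0.01, -0.08], [0.08, 0.00, -0.03]]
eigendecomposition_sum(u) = [[-0.21, 0.32, 0.16],  [0.08, -0.12, -0.06],  [0.11, -0.17, -0.08]] + [[0.23, 0.47, 0.11], [0.17, 0.33, 0.08], [-0.03, -0.05, -0.01]] + [[0.08,-0.08,0.22], [-0.12,0.13,-0.33], [0.36,-0.36,0.94]]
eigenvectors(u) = [[0.84, -0.81, 0.22],[-0.32, -0.57, -0.32],[-0.44, 0.09, 0.92]]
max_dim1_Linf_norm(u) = 0.85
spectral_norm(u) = 1.18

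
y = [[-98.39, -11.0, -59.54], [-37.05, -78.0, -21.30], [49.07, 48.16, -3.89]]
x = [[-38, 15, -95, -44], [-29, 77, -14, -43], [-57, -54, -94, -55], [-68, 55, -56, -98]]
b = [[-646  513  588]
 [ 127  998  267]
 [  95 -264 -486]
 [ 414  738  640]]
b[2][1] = -264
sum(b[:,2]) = 1009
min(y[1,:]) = -78.0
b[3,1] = 738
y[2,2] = -3.89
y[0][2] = -59.54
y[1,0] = -37.05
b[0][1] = 513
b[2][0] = 95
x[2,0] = -57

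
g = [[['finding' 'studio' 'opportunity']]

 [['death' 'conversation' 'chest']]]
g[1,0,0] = 'death'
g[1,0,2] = 'chest'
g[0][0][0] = 'finding'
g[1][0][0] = 'death'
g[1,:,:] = [['death', 'conversation', 'chest']]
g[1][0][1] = 'conversation'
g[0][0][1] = 'studio'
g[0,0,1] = 'studio'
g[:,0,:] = [['finding', 'studio', 'opportunity'], ['death', 'conversation', 'chest']]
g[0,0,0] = 'finding'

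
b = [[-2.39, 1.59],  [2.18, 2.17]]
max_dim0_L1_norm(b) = 4.57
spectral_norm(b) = 3.27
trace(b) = -0.22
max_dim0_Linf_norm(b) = 2.39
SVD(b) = [[-0.58,0.81], [0.81,0.58]] @ diag([3.273155783759628, 2.6434733241023816]) @ [[0.97,0.26], [-0.26,0.97]]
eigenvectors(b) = [[-0.92, -0.29], [0.39, -0.96]]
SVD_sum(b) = [[-1.83, -0.49], [2.58, 0.69]] + [[-0.56, 2.08], [-0.40, 1.48]]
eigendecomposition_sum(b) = [[-2.71, 0.82], [1.13, -0.34]] + [[0.32,0.77], [1.05,2.51]]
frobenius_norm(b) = 4.21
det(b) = -8.65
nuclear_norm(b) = 5.92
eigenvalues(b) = [-3.05, 2.83]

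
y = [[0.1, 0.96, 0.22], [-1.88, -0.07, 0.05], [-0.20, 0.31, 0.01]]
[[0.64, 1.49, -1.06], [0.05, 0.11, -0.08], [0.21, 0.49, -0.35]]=y@ [[-0.05, -0.11, 0.08], [0.65, 1.51, -1.08], [0.10, 0.22, -0.16]]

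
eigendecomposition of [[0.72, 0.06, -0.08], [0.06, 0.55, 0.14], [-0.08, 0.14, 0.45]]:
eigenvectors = [[-0.25, 0.97, -0.03], [0.56, 0.17, 0.81], [-0.79, -0.18, 0.58]]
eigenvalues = [0.33, 0.75, 0.65]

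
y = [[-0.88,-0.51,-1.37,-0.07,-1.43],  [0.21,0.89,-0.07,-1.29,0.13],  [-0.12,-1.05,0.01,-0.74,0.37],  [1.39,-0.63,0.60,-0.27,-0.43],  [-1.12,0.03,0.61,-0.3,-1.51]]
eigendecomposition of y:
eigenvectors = [[(0.52+0j), (-0.29+0.36j), (-0.29-0.36j), (-0.23+0.15j), (-0.23-0.15j)],  [(-0.14+0j), (0.31+0.19j), (0.31-0.19j), -0.75+0.00j, -0.75-0.00j],  [-0.21+0.00j, 0.16+0.47j, 0.16-0.47j, 0.49-0.13j, 0.49+0.13j],  [-0.17+0.00j, (0.61+0j), (0.61-0j), (0.24+0.09j), (0.24-0.09j)],  [(0.8+0j), (-0.02-0.21j), -0.02+0.21j, 0.15-0.10j, (0.15+0.1j)]]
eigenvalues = [(-2.35+0j), (-1.09+1.24j), (-1.09-1.24j), (1.39+0.12j), (1.39-0.12j)]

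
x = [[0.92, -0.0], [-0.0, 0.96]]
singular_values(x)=[0.96, 0.92]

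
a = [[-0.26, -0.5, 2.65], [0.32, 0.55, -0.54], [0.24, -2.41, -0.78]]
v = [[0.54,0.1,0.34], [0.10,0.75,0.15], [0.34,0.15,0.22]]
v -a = [[0.80, 0.6, -2.31], [-0.22, 0.2, 0.69], [0.1, 2.56, 1.00]]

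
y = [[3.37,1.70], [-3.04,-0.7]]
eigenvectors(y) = [[-0.54-0.27j, -0.54+0.27j], [(0.8+0j), (0.8-0j)]]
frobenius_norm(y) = 4.90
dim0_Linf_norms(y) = [3.37, 1.7]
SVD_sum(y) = [[3.50, 1.36],[-2.88, -1.12]] + [[-0.13, 0.34], [-0.16, 0.42]]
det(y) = 2.81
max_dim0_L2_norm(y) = 4.54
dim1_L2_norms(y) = [3.77, 3.12]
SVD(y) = [[-0.77, 0.63],[0.63, 0.77]] @ diag([4.8625909696600065, 0.5776755679280187]) @ [[-0.93, -0.36], [-0.36, 0.93]]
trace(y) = 2.67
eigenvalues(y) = [(1.34+1.01j), (1.34-1.01j)]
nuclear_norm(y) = 5.44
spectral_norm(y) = 4.86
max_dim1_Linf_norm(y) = 3.37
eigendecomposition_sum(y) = [[1.68-0.83j,0.85-1.12j], [-1.52+2.00j,-0.35+1.85j]] + [[(1.68+0.83j), (0.85+1.12j)],  [-1.52-2.00j, -0.35-1.85j]]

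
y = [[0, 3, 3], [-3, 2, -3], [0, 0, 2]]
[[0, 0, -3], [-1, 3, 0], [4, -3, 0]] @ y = [[0, 0, -6], [-9, 3, -12], [9, 6, 21]]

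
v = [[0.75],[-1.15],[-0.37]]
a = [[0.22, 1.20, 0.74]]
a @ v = [[-1.49]]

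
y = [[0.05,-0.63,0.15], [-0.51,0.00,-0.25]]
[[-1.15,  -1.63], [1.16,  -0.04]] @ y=[[0.77, 0.72, 0.24],[0.08, -0.73, 0.18]]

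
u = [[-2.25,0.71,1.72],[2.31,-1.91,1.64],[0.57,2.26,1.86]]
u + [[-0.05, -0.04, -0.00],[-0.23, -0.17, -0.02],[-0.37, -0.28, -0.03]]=[[-2.30, 0.67, 1.72], [2.08, -2.08, 1.62], [0.2, 1.98, 1.83]]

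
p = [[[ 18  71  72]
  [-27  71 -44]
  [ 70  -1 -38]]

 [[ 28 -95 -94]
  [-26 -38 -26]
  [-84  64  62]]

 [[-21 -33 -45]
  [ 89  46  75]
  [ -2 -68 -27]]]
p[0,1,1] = 71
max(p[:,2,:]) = 70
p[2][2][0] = -2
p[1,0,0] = 28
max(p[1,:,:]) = 64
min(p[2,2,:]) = -68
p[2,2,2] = -27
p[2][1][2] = 75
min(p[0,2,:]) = -38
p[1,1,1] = -38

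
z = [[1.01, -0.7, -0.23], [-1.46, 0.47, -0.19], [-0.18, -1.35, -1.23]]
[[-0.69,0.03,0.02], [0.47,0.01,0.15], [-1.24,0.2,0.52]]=z@ [[-0.21, -0.26, -0.26], [0.53, -0.58, -0.44], [0.46, 0.51, 0.1]]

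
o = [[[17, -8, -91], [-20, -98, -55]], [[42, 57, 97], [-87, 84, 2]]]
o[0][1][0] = -20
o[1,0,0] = 42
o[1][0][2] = 97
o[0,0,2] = -91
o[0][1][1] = -98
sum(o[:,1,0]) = -107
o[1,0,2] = 97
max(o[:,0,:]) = 97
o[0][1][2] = -55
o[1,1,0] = -87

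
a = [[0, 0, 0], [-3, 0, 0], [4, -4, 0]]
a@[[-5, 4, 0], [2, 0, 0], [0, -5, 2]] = [[0, 0, 0], [15, -12, 0], [-28, 16, 0]]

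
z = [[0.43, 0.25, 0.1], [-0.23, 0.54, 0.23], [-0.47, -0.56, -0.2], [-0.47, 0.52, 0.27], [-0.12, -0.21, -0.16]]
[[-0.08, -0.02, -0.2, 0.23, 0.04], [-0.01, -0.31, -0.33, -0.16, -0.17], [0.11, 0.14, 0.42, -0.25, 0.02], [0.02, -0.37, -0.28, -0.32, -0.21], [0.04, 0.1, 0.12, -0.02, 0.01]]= z@[[-0.14, 0.23, -0.09, 0.56, 0.22],[-0.03, -0.31, -0.78, 0.14, -0.24],[-0.12, -0.37, 0.31, -0.47, 0.06]]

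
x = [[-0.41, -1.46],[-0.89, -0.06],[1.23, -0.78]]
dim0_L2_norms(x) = [1.57, 1.66]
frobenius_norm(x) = 2.28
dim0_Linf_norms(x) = [1.23, 1.46]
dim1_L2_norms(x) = [1.52, 0.89, 1.46]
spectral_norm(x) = 1.72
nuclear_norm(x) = 3.22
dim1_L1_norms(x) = [1.87, 0.95, 2.01]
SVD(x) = [[0.58, 0.76],[-0.25, 0.52],[0.77, -0.40]] @ diag([1.715863700470157, 1.5074852441761606]) @ [[0.55, -0.84], [-0.84, -0.55]]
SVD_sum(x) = [[0.55, -0.84], [-0.24, 0.37], [0.72, -1.11]] + [[-0.96, -0.62], [-0.65, -0.43], [0.51, 0.33]]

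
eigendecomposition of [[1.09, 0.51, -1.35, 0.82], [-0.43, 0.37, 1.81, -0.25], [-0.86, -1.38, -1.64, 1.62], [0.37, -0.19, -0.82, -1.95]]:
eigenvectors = [[(0.81+0j), -0.66+0.00j, (-0.45-0.11j), (-0.45+0.11j)],[-0.56+0.00j, 0.69+0.00j, (0.49+0.18j), 0.49-0.18j],[(0.12+0j), (-0.3+0j), -0.66+0.00j, (-0.66-0j)],[(0.12+0j), -0.07+0.00j, 0.08-0.27j, (0.08+0.27j)]]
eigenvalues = [(0.65+0j), (0.02+0j), (-1.4+0.9j), (-1.4-0.9j)]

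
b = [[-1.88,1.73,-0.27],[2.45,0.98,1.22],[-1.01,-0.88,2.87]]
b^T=[[-1.88,2.45,-1.01],[1.73,0.98,-0.88],[-0.27,1.22,2.87]]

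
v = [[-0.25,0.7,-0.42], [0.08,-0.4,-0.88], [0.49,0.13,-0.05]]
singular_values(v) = [0.98, 0.84, 0.51]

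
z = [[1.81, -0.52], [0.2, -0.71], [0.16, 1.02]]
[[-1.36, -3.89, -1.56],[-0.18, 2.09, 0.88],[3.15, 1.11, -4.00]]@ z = [[-3.49, 1.88],[0.23, -0.49],[5.28, -6.51]]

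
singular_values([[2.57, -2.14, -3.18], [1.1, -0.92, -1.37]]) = [5.02, 0.01]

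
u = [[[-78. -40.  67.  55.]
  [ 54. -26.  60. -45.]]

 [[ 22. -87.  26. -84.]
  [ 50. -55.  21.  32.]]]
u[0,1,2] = 60.0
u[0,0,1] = -40.0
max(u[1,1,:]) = 50.0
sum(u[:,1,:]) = 91.0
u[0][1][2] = 60.0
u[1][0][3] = -84.0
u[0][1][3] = -45.0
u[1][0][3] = -84.0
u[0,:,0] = [-78.0, 54.0]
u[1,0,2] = 26.0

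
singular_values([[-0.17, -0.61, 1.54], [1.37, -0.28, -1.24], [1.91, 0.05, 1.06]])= [2.36, 2.25, 0.62]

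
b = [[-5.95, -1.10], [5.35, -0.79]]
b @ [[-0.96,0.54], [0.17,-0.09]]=[[5.52, -3.11],  [-5.27, 2.96]]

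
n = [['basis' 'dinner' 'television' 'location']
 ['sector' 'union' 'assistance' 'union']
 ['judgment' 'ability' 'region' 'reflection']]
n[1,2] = 'assistance'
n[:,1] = ['dinner', 'union', 'ability']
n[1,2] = 'assistance'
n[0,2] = 'television'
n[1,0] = 'sector'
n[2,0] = 'judgment'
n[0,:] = ['basis', 'dinner', 'television', 'location']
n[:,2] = ['television', 'assistance', 'region']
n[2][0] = 'judgment'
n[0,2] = 'television'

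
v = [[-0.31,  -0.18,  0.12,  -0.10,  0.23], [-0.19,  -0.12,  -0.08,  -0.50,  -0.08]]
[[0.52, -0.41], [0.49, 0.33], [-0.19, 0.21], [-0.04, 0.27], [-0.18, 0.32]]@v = [[-0.08,-0.04,0.10,0.15,0.15],  [-0.21,-0.13,0.03,-0.21,0.09],  [0.02,0.01,-0.04,-0.09,-0.06],  [-0.04,-0.03,-0.03,-0.13,-0.03],  [-0.01,-0.01,-0.05,-0.14,-0.07]]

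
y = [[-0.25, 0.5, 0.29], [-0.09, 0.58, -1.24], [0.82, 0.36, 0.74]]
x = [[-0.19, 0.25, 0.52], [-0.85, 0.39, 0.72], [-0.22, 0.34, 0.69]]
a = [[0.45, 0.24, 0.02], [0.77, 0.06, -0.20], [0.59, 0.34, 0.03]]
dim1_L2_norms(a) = [0.51, 0.8, 0.68]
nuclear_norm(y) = 3.07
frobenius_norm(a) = 1.17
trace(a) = 0.54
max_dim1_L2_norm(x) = 1.18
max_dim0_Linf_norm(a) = 0.77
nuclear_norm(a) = 1.43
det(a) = 0.00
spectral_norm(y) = 1.57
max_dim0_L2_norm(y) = 1.47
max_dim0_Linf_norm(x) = 0.85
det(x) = -0.00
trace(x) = 0.89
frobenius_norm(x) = 1.55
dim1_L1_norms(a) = [0.71, 1.03, 0.96]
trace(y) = 1.07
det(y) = -0.84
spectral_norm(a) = 1.13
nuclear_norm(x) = 1.89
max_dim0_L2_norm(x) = 1.12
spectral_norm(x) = 1.50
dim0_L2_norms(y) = [0.86, 0.85, 1.47]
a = x @ y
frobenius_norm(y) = 1.90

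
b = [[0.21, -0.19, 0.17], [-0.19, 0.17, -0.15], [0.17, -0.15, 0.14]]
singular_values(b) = [0.52, 0.0, 0.0]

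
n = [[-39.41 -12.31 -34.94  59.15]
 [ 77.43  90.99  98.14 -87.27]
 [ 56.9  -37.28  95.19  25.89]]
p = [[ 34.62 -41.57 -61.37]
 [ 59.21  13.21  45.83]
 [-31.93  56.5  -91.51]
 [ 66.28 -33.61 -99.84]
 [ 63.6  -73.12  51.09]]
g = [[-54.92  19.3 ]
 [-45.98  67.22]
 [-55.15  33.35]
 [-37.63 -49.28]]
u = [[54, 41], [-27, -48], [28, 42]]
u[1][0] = -27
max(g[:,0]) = -37.63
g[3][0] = -37.63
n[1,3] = -87.27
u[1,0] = -27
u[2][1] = 42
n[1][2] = 98.14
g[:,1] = [19.3, 67.22, 33.35, -49.28]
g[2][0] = -55.15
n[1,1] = 90.99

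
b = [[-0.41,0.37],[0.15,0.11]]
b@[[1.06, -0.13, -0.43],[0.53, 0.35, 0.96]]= [[-0.24, 0.18, 0.53], [0.22, 0.02, 0.04]]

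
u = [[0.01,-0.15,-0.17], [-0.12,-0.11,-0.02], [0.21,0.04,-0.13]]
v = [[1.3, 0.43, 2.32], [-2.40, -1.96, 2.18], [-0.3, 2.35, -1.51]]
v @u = [[0.45, -0.15, -0.53], [0.67, 0.66, 0.16], [-0.6, -0.27, 0.2]]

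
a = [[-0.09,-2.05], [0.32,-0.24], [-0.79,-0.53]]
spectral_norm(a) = 2.15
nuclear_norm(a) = 2.96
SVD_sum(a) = [[-0.27, -2.02], [-0.03, -0.19], [-0.08, -0.63]] + [[0.18, -0.03], [0.35, -0.05], [-0.71, 0.1]]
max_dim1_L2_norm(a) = 2.05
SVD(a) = [[-0.95,  -0.23], [-0.09,  -0.43], [-0.29,  0.87]] @ diag([2.147662967796611, 0.8143364026955031]) @ [[0.13, 0.99], [-0.99, 0.13]]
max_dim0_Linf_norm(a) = 2.05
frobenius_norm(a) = 2.30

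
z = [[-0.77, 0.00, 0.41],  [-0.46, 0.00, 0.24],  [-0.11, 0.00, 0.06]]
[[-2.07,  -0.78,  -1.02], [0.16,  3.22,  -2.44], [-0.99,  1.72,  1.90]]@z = [[2.06, 0.00, -1.1], [-1.34, 0.0, 0.69], [-0.24, 0.00, 0.12]]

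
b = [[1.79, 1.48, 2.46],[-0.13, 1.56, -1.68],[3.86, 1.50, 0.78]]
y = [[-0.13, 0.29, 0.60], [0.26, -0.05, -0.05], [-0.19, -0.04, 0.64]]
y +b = [[1.66, 1.77, 3.06],[0.13, 1.51, -1.73],[3.67, 1.46, 1.42]]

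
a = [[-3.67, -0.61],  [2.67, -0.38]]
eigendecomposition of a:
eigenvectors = [[-0.71,  0.22], [0.71,  -0.98]]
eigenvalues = [-3.06, -0.99]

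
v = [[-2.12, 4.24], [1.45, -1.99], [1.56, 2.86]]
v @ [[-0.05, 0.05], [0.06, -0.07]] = [[0.36, -0.4], [-0.19, 0.21], [0.09, -0.12]]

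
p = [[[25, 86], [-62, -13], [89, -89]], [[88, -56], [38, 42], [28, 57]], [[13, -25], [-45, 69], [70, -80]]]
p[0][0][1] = 86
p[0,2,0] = 89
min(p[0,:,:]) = -89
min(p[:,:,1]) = -89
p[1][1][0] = 38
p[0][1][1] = -13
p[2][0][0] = 13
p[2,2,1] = -80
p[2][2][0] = 70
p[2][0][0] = 13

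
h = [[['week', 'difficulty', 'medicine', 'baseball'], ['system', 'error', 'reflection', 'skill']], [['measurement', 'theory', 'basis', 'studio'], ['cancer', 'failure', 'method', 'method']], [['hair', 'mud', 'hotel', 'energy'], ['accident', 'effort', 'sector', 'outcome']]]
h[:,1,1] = ['error', 'failure', 'effort']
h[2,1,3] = 'outcome'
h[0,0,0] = 'week'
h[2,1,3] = 'outcome'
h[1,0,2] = 'basis'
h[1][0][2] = 'basis'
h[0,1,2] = 'reflection'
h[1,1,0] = 'cancer'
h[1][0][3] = 'studio'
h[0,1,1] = 'error'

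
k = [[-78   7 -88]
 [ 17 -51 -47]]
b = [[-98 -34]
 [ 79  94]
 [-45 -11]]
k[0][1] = 7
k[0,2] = -88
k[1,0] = 17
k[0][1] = 7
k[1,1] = -51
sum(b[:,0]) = -64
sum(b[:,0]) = -64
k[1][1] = -51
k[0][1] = 7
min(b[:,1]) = -34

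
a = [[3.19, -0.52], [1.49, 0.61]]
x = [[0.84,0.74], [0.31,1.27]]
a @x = [[2.52,  1.70], [1.44,  1.88]]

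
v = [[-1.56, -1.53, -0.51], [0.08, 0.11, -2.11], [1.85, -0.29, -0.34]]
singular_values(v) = [2.59, 2.21, 1.23]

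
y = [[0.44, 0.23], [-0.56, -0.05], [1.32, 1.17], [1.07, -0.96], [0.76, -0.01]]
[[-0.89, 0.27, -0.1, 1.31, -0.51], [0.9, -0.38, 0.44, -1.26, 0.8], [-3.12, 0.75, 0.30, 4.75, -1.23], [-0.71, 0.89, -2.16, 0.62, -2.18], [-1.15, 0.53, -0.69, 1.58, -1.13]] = y@[[-1.52, 0.70, -0.89, 2.1, -1.48], [-0.95, -0.15, 1.26, 1.69, 0.62]]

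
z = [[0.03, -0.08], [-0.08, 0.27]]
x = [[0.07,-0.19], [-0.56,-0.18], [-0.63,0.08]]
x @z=[[0.02, -0.06],[-0.00, -0.0],[-0.03, 0.07]]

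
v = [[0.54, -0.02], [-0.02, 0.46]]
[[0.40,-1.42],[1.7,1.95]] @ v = [[0.24, -0.66], [0.88, 0.86]]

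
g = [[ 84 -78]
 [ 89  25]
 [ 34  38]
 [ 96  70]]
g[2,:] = [34, 38]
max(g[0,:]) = 84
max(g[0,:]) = 84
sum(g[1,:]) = 114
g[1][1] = 25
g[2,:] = [34, 38]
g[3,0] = 96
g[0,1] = -78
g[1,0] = 89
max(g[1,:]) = 89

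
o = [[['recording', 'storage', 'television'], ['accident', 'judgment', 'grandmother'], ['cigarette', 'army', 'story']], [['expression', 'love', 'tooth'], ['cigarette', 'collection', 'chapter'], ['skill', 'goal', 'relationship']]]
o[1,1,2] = 'chapter'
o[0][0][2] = 'television'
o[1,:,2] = ['tooth', 'chapter', 'relationship']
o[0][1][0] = 'accident'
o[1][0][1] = 'love'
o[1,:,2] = ['tooth', 'chapter', 'relationship']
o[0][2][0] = 'cigarette'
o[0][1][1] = 'judgment'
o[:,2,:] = [['cigarette', 'army', 'story'], ['skill', 'goal', 'relationship']]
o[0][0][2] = 'television'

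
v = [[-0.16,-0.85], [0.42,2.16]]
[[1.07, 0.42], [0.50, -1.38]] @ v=[[0.01,-0.00], [-0.66,-3.41]]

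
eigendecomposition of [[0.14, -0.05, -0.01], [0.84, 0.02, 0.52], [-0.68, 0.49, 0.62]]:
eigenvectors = [[(-0.18-0.03j), (-0.18+0.03j), (-0.04+0j)], [-0.88+0.00j, -0.88-0.00j, (0.47+0j)], [0.44-0.01j, (0.44+0.01j), 0.88+0.00j]]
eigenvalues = [(-0.07+0.04j), (-0.07-0.04j), (0.92+0j)]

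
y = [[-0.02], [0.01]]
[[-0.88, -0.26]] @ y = [[0.02]]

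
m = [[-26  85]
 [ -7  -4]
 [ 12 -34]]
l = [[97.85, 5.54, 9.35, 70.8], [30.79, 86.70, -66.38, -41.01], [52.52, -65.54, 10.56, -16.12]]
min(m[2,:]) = -34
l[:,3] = [70.8, -41.01, -16.12]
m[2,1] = -34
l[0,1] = 5.54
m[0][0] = -26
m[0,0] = -26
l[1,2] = -66.38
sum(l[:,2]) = -46.46999999999999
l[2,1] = -65.54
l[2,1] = -65.54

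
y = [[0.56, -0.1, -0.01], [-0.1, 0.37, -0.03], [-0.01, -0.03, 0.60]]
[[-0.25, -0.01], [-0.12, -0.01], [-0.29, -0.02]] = y @ [[-0.54, -0.03], [-0.50, -0.03], [-0.52, -0.03]]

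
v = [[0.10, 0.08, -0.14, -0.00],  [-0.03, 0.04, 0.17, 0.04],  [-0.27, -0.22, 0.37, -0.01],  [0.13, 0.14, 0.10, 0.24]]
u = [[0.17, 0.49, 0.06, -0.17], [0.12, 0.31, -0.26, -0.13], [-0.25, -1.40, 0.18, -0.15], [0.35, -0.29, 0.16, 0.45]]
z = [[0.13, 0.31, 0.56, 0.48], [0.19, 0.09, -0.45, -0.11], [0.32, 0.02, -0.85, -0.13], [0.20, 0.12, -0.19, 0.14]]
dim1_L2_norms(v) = [0.19, 0.18, 0.51, 0.32]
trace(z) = -0.49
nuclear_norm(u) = 2.69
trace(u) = 1.11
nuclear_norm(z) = 1.91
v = u @ z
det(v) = 0.00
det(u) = -0.06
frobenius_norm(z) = 1.37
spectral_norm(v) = 0.56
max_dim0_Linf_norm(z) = 0.85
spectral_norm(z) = 1.22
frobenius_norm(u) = 1.73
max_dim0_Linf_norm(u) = 1.4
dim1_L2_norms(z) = [0.81, 0.51, 0.92, 0.33]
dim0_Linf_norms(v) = [0.27, 0.22, 0.37, 0.24]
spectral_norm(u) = 1.58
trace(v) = 0.75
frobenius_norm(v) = 0.66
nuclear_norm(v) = 0.96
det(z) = -0.00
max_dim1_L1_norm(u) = 1.98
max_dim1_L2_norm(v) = 0.51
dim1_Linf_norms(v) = [0.14, 0.17, 0.37, 0.24]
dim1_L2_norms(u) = [0.55, 0.44, 1.44, 0.66]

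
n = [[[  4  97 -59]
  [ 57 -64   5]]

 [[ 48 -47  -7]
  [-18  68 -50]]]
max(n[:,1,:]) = 68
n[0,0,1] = 97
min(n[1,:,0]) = -18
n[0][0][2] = -59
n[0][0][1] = 97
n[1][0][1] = -47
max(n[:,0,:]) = 97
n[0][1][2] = 5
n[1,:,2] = [-7, -50]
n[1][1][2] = -50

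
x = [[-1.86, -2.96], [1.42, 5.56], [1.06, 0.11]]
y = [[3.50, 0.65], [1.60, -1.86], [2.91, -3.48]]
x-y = [[-5.36, -3.61], [-0.18, 7.42], [-1.85, 3.59]]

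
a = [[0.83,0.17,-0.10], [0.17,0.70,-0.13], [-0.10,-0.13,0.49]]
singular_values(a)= [1.0, 0.6, 0.43]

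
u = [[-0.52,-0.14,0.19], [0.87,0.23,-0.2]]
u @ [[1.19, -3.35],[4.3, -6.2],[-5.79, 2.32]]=[[-2.32, 3.05], [3.18, -4.80]]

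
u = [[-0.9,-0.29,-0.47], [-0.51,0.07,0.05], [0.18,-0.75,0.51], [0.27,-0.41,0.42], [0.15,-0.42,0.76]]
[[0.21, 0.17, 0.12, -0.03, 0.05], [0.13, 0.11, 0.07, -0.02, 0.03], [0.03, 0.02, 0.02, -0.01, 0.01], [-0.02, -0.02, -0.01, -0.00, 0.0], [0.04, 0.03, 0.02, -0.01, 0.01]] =u @ [[-0.26, -0.22, -0.14, 0.03, -0.06], [-0.05, -0.03, -0.03, 0.01, -0.02], [0.08, 0.07, 0.04, -0.01, 0.02]]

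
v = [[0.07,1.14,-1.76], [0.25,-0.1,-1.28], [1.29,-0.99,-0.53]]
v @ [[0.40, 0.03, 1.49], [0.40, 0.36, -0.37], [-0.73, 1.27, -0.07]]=[[1.77, -1.82, -0.19], [0.99, -1.65, 0.50], [0.51, -0.99, 2.33]]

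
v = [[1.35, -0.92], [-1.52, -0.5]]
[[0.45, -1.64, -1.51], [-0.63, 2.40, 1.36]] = v@ [[0.39, -1.46, -0.97], [0.08, -0.36, 0.22]]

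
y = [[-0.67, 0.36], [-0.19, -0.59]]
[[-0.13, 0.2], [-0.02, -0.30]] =y@[[0.19, -0.02],[-0.02, 0.51]]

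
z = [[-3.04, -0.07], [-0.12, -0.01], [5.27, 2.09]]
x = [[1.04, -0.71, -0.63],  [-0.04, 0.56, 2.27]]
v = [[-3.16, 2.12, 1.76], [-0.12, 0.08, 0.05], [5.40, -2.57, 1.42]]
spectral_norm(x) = 2.51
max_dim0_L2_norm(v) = 6.26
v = z @ x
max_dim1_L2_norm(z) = 5.67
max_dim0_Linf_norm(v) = 5.4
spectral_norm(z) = 6.37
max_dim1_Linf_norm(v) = 5.4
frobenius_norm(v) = 7.44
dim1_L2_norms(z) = [3.04, 0.12, 5.67]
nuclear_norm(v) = 9.38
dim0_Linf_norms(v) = [5.4, 2.57, 1.76]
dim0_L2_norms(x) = [1.04, 0.9, 2.36]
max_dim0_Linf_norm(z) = 5.27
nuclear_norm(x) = 3.59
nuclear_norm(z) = 7.31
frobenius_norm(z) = 6.43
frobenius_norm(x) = 2.73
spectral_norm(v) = 7.08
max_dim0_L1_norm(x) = 2.9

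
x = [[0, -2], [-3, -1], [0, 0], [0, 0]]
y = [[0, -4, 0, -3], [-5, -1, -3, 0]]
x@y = [[10, 2, 6, 0], [5, 13, 3, 9], [0, 0, 0, 0], [0, 0, 0, 0]]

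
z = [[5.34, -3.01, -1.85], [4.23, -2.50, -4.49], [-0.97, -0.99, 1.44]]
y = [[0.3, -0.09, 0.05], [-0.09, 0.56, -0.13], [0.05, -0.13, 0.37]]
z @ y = [[1.78, -1.93, -0.03], [1.27, -1.20, -1.12], [-0.13, -0.65, 0.61]]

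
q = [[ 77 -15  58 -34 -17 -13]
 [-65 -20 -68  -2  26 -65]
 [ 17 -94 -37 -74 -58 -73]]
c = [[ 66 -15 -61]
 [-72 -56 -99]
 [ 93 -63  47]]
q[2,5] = -73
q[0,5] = -13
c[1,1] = -56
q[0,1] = -15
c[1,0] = -72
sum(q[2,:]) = -319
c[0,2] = -61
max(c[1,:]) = -56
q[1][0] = -65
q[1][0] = -65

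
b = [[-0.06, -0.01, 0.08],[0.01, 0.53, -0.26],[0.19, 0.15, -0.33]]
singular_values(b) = [0.67, 0.27, 0.0]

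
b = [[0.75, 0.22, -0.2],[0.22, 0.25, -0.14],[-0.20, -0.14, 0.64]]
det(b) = 0.08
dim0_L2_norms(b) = [0.81, 0.36, 0.68]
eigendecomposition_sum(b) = [[0.57,0.25,-0.42],[0.25,0.11,-0.18],[-0.42,-0.18,0.31]] + [[0.16,0.02,0.23],[0.02,0.0,0.02],[0.23,0.02,0.32]] + [[0.01,-0.04,-0.01], [-0.04,0.14,0.02], [-0.01,0.02,0.0]]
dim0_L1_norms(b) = [1.17, 0.61, 0.98]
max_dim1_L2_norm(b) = 0.81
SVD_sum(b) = [[0.57, 0.25, -0.42],[0.25, 0.11, -0.18],[-0.42, -0.18, 0.31]] + [[0.16, 0.02, 0.23], [0.02, 0.00, 0.02], [0.23, 0.02, 0.32]] + [[0.01, -0.04, -0.01], [-0.04, 0.14, 0.02], [-0.01, 0.02, 0.0]]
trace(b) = 1.64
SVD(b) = [[-0.76,0.58,-0.3], [-0.33,0.05,0.94], [0.56,0.81,0.15]] @ diag([0.9933661931315053, 0.48877983923982304, 0.15785396762867174]) @ [[-0.76, -0.33, 0.56], [0.58, 0.05, 0.81], [-0.3, 0.94, 0.15]]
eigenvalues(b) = [0.99, 0.49, 0.16]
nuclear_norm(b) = 1.64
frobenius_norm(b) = 1.12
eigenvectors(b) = [[-0.76, -0.58, -0.30], [-0.33, -0.05, 0.94], [0.56, -0.81, 0.15]]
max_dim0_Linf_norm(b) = 0.75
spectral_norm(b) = 0.99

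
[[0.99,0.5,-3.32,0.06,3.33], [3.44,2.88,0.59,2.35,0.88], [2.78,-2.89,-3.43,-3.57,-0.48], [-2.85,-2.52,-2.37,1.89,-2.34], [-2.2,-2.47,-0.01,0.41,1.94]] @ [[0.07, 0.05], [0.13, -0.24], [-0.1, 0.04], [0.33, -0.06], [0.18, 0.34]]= [[1.09, 0.93], [1.49, -0.34], [-1.1, 0.75], [-0.09, -0.54], [0.01, 1.12]]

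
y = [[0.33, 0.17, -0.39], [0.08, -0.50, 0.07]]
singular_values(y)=[0.6, 0.43]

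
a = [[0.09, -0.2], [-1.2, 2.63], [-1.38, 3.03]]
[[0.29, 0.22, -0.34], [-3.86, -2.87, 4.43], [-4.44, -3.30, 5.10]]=a@[[0.32, 1.47, 0.30],[-1.32, -0.42, 1.82]]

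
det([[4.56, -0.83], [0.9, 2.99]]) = 14.381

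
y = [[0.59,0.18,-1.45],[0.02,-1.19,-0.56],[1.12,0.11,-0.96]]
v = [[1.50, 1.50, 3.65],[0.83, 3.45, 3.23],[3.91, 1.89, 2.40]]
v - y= [[0.91,1.32,5.1],  [0.81,4.64,3.79],  [2.79,1.78,3.36]]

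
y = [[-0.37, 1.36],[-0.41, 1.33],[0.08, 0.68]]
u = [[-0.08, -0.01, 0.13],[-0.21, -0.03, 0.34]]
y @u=[[-0.26, -0.04, 0.41], [-0.25, -0.04, 0.4], [-0.15, -0.02, 0.24]]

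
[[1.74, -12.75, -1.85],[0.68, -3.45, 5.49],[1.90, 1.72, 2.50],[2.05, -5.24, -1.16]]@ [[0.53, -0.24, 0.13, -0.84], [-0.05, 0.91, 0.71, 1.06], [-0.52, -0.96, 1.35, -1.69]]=[[2.52, -10.24, -11.32, -11.85], [-2.32, -8.57, 5.05, -13.51], [-0.38, -1.29, 4.84, -4.0], [1.95, -4.15, -5.02, -5.32]]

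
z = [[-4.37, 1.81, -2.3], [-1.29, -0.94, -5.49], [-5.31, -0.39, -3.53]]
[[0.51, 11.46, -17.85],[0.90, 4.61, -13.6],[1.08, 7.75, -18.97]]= z @ [[-0.12, -0.94, 2.20], [-0.15, 2.69, -1.69], [-0.11, -1.08, 2.25]]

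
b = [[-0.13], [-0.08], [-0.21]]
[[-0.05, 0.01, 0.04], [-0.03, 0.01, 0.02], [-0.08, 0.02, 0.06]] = b @ [[0.36, -0.1, -0.28]]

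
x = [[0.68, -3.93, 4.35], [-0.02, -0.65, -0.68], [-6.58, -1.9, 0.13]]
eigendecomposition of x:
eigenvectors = [[(0.06+0.64j), (0.06-0.64j), 0.06+0.00j], [0.02-0.09j, (0.02+0.09j), -0.73+0.00j], [(-0.76+0j), (-0.76-0j), (-0.68+0j)]]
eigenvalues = [(0.72+5.31j), (0.72-5.31j), (-1.29+0j)]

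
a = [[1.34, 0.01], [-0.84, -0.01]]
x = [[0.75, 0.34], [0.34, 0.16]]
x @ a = [[0.72, 0.0], [0.32, 0.00]]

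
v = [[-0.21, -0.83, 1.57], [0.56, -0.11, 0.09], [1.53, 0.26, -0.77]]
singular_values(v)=[2.21, 1.28, 0.0]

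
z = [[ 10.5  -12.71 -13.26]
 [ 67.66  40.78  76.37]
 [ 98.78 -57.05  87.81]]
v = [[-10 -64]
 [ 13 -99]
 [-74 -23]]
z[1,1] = 40.78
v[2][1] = -23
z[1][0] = 67.66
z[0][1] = -12.71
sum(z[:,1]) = -28.979999999999997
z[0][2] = -13.26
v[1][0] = 13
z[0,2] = -13.26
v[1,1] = -99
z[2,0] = 98.78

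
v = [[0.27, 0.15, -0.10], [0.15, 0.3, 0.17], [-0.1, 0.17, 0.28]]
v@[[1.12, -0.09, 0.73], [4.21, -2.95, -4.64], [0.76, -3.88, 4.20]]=[[0.86, -0.08, -0.92], [1.56, -1.56, -0.57], [0.82, -1.58, 0.31]]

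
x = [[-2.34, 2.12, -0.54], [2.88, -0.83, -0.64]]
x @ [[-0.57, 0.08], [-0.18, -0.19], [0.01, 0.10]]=[[0.95,-0.64], [-1.5,0.32]]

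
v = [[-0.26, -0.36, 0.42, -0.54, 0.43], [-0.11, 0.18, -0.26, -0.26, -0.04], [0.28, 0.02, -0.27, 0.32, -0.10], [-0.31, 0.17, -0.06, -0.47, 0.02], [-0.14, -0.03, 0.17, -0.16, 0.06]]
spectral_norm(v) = 1.13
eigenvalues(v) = [-0.82, 0.23, -0.17, 0.0, -0.01]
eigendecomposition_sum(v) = [[-0.37,-0.02,0.14,-0.62,0.21],[-0.03,-0.00,0.01,-0.06,0.02],[0.31,0.02,-0.12,0.52,-0.17],[-0.25,-0.02,0.09,-0.42,0.14],[-0.17,-0.01,0.06,-0.28,0.09]] + [[0.12, -0.36, 0.34, 0.15, 0.21],[-0.04, 0.13, -0.12, -0.05, -0.08],[0.02, -0.07, 0.07, 0.03, 0.04],[-0.07, 0.20, -0.19, -0.08, -0.11],[-0.01, 0.01, -0.01, -0.01, -0.01]] + [[-0.01, 0.02, -0.06, -0.06, 0.01], [-0.03, 0.05, -0.14, -0.14, 0.02], [-0.05, 0.07, -0.22, -0.23, 0.03], [0.01, -0.01, 0.04, 0.04, -0.00], [0.03, -0.04, 0.13, 0.13, -0.02]] + [[-0.00, 0.01, -0.00, -0.01, -0.00], [-0.00, 0.01, -0.0, -0.01, -0.00], [-0.00, 0.0, -0.00, -0.00, -0.00], [0.00, -0.0, 0.0, 0.00, 0.0], [-0.0, 0.0, -0.0, -0.00, -0.00]] + [[0.00, -0.0, 0.00, 0.0, 0.00], [-0.0, 0.00, -0.00, -0.0, -0.00], [0.0, -0.0, 0.00, 0.00, 0.0], [-0.0, 0.0, -0.0, -0.0, -0.00], [-0.0, 0.01, -0.01, -0.01, -0.01]]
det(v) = -0.00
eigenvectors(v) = [[0.65, 0.82, 0.20, 0.63, -0.38], [0.06, -0.3, 0.47, 0.60, 0.34], [-0.54, 0.17, 0.74, 0.32, -0.13], [0.44, -0.45, -0.12, -0.23, 0.43], [0.29, -0.03, -0.44, 0.3, 0.73]]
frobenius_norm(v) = 1.31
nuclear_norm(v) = 1.99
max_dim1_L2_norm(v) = 0.92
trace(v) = -0.76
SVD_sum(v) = [[-0.38,  -0.18,  0.35,  -0.62,  0.31], [-0.03,  -0.02,  0.03,  -0.05,  0.03], [0.21,  0.10,  -0.2,  0.35,  -0.17], [-0.18,  -0.08,  0.16,  -0.29,  0.15], [-0.11,  -0.05,  0.11,  -0.19,  0.09]] + [[0.07, -0.14, 0.14, 0.11, 0.07], [-0.12, 0.23, -0.23, -0.18, -0.11], [0.01, -0.02, 0.02, 0.01, 0.01], [-0.12, 0.24, -0.24, -0.19, -0.12], [0.01, -0.01, 0.01, 0.01, 0.0]] + [[0.04, -0.04, -0.07, -0.03, 0.05],[0.04, -0.04, -0.06, -0.03, 0.04],[0.06, -0.06, -0.09, -0.04, 0.07],[-0.01, 0.01, 0.01, 0.01, -0.01],[-0.03, 0.03, 0.05, 0.02, -0.04]] + [[-0.0, -0.0, -0.00, 0.0, 0.0], [0.0, 0.0, 0.00, -0.00, -0.00], [0.00, 0.00, 0.0, -0.0, -0.0], [-0.0, -0.0, -0.0, 0.00, 0.00], [0.00, 0.00, 0.0, -0.00, -0.0]] + [[-0.0, -0.00, -0.00, -0.0, -0.0],  [0.00, 0.00, 0.00, 0.00, 0.00],  [-0.00, -0.0, -0.0, -0.0, -0.00],  [-0.0, -0.00, -0.0, -0.0, -0.0],  [-0.00, -0.0, -0.00, -0.00, -0.0]]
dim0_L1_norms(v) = [1.1, 0.76, 1.18, 1.75, 0.65]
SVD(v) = [[-0.78, 0.39, -0.49, -0.02, 0.02], [-0.07, -0.64, -0.44, 0.30, -0.56], [0.44, 0.05, -0.65, 0.28, 0.55], [-0.37, -0.66, 0.1, -0.24, 0.6], [-0.24, 0.03, 0.37, 0.88, 0.18]] @ diag([1.1251601909661706, 0.6381788629039372, 0.2252056129574215, 0.004812090766181962, 0.001248712352311982]) @ [[0.43, 0.2, -0.4, 0.7, -0.36],[0.29, -0.57, 0.56, 0.44, 0.27],[-0.41, 0.40, 0.63, 0.26, -0.45],[0.69, 0.05, 0.3, -0.49, -0.44],[-0.3, -0.69, -0.2, -0.05, -0.63]]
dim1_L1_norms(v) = [2.01, 0.85, 0.99, 1.03, 0.56]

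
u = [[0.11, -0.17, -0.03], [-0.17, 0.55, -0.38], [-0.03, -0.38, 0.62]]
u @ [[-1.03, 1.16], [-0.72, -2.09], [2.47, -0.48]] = [[-0.06, 0.5], [-1.16, -1.16], [1.84, 0.46]]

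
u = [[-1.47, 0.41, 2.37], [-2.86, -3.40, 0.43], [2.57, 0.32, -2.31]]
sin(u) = [[0.52,0.02,-0.18],[1.01,-0.01,-1.41],[-0.39,0.05,0.83]]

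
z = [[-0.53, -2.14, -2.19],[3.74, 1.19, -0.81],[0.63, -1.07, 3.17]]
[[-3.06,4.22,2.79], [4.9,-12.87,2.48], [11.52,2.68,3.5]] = z @ [[2.43,-2.65,1.30], [-1.78,-2.02,-1.85], [2.55,0.69,0.22]]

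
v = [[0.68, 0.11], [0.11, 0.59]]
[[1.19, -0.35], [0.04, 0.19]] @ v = [[0.77, -0.08], [0.05, 0.12]]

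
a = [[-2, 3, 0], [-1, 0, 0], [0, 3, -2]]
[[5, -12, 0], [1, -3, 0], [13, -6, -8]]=a@[[-1, 3, 0], [1, -2, 0], [-5, 0, 4]]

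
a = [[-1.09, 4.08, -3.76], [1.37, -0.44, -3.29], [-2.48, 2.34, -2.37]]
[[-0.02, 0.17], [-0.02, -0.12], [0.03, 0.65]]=a@ [[-0.02, -0.29],[-0.01, -0.1],[-0.00, -0.07]]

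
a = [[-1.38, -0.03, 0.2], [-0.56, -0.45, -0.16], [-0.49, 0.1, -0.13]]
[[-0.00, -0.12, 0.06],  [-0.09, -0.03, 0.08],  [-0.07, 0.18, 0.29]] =a@[[0.05, -0.05, -0.21], [0.02, 0.44, 0.47], [0.33, -0.86, -1.07]]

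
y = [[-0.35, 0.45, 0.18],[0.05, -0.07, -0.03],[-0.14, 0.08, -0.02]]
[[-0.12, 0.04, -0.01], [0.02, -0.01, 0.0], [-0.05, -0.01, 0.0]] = y @ [[0.35, -0.03, -0.00],[0.03, -0.06, 0.02],[-0.04, 0.32, -0.11]]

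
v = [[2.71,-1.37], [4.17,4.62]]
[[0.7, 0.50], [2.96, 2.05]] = v@ [[0.40, 0.28],[0.28, 0.19]]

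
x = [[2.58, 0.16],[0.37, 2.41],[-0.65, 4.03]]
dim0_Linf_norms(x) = [2.58, 4.03]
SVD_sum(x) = [[0.01, -0.07], [-0.21, 2.36], [-0.36, 4.06]] + [[2.57, 0.23], [0.58, 0.05], [-0.29, -0.03]]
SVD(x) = [[0.01,  0.97],[-0.5,  0.22],[-0.86,  -0.11]] @ diag([4.710634742611488, 2.6646426255131495]) @ [[0.09, -1.00],[1.00, 0.09]]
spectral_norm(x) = 4.71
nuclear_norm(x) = 7.38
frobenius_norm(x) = 5.41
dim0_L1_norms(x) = [3.6, 6.6]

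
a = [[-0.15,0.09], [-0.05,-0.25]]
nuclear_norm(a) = 0.42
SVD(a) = [[-0.35, 0.94], [0.94, 0.35]] @ diag([0.26574784907551596, 0.15804455293282585]) @ [[0.02,  -1.00], [-1.00,  -0.02]]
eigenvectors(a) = [[(0.8+0j),(0.8-0j)], [(-0.45+0.4j),-0.45-0.40j]]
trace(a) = -0.40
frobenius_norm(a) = 0.31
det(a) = 0.04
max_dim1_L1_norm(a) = 0.3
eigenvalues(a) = [(-0.2+0.04j), (-0.2-0.04j)]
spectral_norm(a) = 0.27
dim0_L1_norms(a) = [0.2, 0.34]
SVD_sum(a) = [[-0.0, 0.09], [0.01, -0.25]] + [[-0.15,-0.0], [-0.06,-0.00]]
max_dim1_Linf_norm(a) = 0.25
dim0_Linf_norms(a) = [0.15, 0.25]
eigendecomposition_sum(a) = [[(-0.08+0.13j), (0.04+0.2j)],[-0.02-0.11j, (-0.12-0.09j)]] + [[-0.08-0.13j, 0.04-0.20j], [-0.03+0.11j, -0.12+0.09j]]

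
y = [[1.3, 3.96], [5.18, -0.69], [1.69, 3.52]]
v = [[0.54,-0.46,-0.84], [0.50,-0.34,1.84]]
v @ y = [[-3.10, -0.50],[2.00, 8.69]]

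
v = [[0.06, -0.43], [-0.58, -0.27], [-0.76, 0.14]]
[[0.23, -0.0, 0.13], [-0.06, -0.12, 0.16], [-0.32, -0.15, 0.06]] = v@[[0.33, 0.2, -0.13],[-0.48, 0.03, -0.31]]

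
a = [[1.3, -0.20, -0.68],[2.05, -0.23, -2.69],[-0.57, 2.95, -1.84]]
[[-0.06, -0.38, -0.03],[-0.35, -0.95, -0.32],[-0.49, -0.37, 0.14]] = a @ [[0.02, -0.19, 0.1], [-0.07, -0.03, 0.18], [0.15, 0.21, 0.18]]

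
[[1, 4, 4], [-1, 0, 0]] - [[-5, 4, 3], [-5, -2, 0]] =[[6, 0, 1], [4, 2, 0]]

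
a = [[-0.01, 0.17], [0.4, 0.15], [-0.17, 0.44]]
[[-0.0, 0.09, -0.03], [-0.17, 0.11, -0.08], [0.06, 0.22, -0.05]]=a @ [[-0.42, 0.08, -0.13], [-0.03, 0.52, -0.17]]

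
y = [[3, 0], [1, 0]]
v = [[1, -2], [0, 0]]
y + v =[[4, -2], [1, 0]]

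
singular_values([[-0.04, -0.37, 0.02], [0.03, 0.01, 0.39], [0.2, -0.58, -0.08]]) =[0.71, 0.39, 0.14]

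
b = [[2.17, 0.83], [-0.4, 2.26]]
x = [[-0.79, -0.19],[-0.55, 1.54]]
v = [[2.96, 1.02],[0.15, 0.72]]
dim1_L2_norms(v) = [3.13, 0.74]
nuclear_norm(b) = 4.60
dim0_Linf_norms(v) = [2.96, 1.02]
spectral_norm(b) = 2.52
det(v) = 1.98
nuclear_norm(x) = 2.44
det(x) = -1.32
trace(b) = 4.43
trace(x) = 0.75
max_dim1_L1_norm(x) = 2.09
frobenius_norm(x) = 1.83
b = v + x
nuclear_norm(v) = 3.78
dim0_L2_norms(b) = [2.21, 2.41]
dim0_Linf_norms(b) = [2.17, 2.26]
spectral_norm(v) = 3.15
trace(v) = 3.68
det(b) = 5.24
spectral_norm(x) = 1.64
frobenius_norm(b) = 3.27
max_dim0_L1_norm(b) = 3.09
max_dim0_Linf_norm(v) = 2.96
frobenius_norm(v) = 3.22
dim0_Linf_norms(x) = [0.79, 1.54]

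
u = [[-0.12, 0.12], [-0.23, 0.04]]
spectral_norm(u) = 0.28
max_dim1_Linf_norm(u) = 0.23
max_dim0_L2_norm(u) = 0.26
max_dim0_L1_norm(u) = 0.35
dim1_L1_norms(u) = [0.24, 0.27]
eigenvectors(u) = [[(-0.28+0.51j), -0.28-0.51j], [-0.81+0.00j, -0.81-0.00j]]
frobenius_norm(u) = 0.29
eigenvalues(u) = [(-0.04+0.15j), (-0.04-0.15j)]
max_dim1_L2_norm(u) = 0.23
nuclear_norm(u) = 0.36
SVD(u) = [[-0.56,  -0.83], [-0.83,  0.56]] @ diag([0.2765956699049004, 0.0824307915154244]) @ [[0.93, -0.36], [-0.36, -0.93]]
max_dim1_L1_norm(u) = 0.27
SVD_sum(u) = [[-0.14,  0.06], [-0.21,  0.08]] + [[0.02, 0.06], [-0.02, -0.04]]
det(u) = 0.02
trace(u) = -0.08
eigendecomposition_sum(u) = [[(-0.06+0.06j),(0.06+0.02j)], [(-0.12-0.03j),(0.02+0.08j)]] + [[-0.06-0.06j, 0.06-0.02j], [-0.12+0.03j, 0.02-0.08j]]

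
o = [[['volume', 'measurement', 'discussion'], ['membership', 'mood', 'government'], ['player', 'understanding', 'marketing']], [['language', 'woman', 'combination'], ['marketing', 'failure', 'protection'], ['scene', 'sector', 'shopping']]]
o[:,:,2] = [['discussion', 'government', 'marketing'], ['combination', 'protection', 'shopping']]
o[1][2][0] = 'scene'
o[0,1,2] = 'government'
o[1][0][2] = 'combination'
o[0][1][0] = 'membership'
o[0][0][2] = 'discussion'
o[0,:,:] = [['volume', 'measurement', 'discussion'], ['membership', 'mood', 'government'], ['player', 'understanding', 'marketing']]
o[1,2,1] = 'sector'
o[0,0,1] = 'measurement'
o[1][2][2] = 'shopping'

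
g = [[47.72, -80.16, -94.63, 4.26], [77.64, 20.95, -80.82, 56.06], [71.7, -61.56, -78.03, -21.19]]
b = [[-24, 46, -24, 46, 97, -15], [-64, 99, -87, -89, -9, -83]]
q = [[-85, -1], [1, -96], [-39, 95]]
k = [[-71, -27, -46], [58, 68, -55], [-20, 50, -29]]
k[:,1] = [-27, 68, 50]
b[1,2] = -87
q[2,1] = 95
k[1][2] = -55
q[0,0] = -85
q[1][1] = -96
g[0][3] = 4.26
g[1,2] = -80.82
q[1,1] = -96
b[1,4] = -9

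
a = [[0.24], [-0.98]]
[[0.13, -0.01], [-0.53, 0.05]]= a@[[0.54, -0.05]]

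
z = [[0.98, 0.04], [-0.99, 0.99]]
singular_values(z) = [1.59, 0.64]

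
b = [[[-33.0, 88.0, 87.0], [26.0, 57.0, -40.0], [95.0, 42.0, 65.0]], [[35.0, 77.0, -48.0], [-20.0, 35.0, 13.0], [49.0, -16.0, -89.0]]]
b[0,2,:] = [95.0, 42.0, 65.0]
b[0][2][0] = 95.0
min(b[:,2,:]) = -89.0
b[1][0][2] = -48.0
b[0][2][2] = 65.0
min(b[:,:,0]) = -33.0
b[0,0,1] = 88.0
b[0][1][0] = 26.0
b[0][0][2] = 87.0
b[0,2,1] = 42.0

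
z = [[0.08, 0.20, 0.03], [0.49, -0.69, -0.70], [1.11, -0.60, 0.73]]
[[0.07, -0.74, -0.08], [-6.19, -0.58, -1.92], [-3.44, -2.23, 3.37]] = z @ [[-4.74,-3.63,0.05], [1.68,-2.31,-0.98], [3.87,0.57,3.74]]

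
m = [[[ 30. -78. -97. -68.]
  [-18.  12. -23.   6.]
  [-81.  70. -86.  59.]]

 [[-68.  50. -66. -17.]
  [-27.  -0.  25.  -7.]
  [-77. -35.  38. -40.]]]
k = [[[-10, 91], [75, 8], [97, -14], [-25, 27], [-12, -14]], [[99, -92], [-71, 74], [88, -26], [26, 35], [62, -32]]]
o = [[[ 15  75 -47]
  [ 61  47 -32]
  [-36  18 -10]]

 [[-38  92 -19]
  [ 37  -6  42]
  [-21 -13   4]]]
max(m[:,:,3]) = 59.0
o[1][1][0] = 37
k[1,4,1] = -32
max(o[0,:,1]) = 75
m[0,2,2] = -86.0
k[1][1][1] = 74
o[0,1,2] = -32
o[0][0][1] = 75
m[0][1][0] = -18.0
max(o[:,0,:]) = 92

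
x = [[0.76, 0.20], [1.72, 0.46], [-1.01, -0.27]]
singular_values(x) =[2.21, 0.0]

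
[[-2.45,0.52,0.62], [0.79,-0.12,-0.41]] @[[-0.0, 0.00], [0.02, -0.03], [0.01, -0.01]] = [[0.02,-0.02], [-0.01,0.01]]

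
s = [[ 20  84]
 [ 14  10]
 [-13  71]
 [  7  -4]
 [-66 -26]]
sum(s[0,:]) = 104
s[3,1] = -4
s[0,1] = 84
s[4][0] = -66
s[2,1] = 71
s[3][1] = -4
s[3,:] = [7, -4]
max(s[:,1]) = 84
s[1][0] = 14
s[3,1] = -4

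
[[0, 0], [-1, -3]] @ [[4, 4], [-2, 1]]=[[0, 0], [2, -7]]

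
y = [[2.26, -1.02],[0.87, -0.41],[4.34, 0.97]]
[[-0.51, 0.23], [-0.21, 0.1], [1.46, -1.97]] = y @[[0.15, -0.27], [0.83, -0.82]]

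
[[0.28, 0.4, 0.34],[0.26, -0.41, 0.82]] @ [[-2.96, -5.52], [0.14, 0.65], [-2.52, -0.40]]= [[-1.63,-1.42], [-2.89,-2.03]]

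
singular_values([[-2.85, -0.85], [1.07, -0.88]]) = [3.09, 1.11]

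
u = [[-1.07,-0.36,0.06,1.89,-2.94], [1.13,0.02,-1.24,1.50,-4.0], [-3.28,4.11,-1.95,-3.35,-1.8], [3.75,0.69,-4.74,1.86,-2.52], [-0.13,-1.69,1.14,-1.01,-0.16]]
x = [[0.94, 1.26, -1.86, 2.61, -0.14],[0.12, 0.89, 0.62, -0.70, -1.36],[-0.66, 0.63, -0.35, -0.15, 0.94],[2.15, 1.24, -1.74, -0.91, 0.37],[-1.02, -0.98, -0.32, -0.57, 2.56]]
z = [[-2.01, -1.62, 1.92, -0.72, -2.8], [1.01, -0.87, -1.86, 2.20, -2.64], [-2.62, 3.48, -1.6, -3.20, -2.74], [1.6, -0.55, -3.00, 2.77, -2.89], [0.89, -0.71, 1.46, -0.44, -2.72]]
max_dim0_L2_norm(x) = 3.07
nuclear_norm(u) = 21.51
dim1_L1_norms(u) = [6.32, 7.89, 14.49, 13.56, 4.13]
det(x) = 0.03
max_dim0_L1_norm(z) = 13.79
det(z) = -14.06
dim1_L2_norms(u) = [3.67, 4.59, 6.78, 6.84, 2.28]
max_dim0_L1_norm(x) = 5.37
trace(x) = 3.13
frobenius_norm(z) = 10.67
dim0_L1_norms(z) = [8.13, 7.23, 9.84, 9.33, 13.79]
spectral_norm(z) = 6.85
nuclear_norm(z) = 19.86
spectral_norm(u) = 8.04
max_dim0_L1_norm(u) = 11.42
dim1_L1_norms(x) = [6.81, 3.69, 2.73, 6.41, 5.45]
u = z + x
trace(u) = -1.30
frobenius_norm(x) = 6.11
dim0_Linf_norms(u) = [3.75, 4.11, 4.74, 3.35, 4.0]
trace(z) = -4.43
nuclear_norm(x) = 11.39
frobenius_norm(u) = 11.51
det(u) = -267.84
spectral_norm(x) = 4.20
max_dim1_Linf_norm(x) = 2.61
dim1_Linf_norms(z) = [2.8, 2.64, 3.48, 3.0, 2.72]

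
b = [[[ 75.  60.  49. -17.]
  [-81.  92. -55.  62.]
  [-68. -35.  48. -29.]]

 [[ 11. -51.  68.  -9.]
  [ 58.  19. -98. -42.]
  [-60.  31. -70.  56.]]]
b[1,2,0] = -60.0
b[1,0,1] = -51.0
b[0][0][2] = 49.0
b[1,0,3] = -9.0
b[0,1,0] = -81.0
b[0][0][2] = 49.0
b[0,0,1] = 60.0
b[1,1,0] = 58.0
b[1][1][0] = 58.0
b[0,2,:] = [-68.0, -35.0, 48.0, -29.0]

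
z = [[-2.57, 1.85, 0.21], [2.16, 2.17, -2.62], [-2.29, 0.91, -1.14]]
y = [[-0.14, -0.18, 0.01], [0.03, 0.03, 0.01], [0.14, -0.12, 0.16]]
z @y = [[0.44, 0.49, 0.03],[-0.60, -0.01, -0.38],[0.19, 0.58, -0.2]]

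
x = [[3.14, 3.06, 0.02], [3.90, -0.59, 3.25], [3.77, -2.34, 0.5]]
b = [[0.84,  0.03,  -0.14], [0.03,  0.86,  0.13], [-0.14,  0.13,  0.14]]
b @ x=[[2.23, 2.88, 0.04], [3.94, -0.72, 2.86], [0.6, -0.83, 0.49]]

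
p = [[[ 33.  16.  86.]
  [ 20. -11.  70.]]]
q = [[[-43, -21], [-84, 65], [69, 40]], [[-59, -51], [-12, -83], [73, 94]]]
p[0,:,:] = [[33.0, 16.0, 86.0], [20.0, -11.0, 70.0]]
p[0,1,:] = [20.0, -11.0, 70.0]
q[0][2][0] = 69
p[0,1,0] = 20.0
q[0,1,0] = -84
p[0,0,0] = 33.0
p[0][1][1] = -11.0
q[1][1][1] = -83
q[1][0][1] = -51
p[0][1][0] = 20.0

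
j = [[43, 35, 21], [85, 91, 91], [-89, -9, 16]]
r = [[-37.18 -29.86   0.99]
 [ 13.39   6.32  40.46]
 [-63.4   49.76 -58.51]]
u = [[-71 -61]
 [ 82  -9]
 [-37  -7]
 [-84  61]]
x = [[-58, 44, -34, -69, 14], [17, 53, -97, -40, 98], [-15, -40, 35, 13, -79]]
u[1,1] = -9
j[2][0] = -89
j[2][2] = 16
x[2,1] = -40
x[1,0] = 17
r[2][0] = -63.4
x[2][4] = -79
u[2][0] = -37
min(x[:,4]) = -79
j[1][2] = 91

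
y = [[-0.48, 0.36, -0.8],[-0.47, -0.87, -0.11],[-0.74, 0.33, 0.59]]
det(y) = 1.00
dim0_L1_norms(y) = [1.69, 1.56, 1.5]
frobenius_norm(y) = 1.73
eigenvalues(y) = [(1+0j), (-0.88+0.47j), (-0.88-0.47j)]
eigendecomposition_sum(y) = [[(0.21+0j), -0.03+0.00j, -0.41-0.00j], [(-0.03+0j), 0.00-0.00j, (0.06+0j)], [-0.41+0.00j, 0.06-0.00j, (0.78+0j)]] + [[-0.35+0.18j, (0.2+0.4j), (-0.2+0.07j)], [-0.22-0.38j, (-0.44+0.24j), -0.08-0.22j], [(-0.17+0.12j), (0.14+0.19j), (-0.1+0.05j)]] + [[(-0.35-0.18j),0.20-0.40j,-0.20-0.07j], [(-0.22+0.38j),(-0.44-0.24j),-0.08+0.22j], [(-0.17-0.12j),0.14-0.19j,-0.10-0.05j]]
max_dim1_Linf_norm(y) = 0.87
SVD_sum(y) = [[-0.20, 0.17, 0.1],  [0.17, -0.14, -0.08],  [-0.67, 0.57, 0.32]] + [[-0.33, 0.12, -0.89], [-0.05, 0.02, -0.14], [0.09, -0.03, 0.24]] + [[0.05, 0.06, -0.01], [-0.58, -0.75, 0.11], [-0.16, -0.21, 0.03]]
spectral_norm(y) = 1.00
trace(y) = -0.76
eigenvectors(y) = [[0.46+0.00j,0.02-0.63j,0.02+0.63j], [(-0.06+0j),(0.7+0j),(0.7-0j)], [(-0.88+0j),(-0.04-0.33j),(-0.04+0.33j)]]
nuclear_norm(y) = 3.00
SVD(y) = [[0.28, -0.96, 0.08],[-0.23, -0.15, -0.96],[0.93, 0.25, -0.26]] @ diag([1.0031226061405747, 0.9997666862929255, 0.9943397860030571]) @ [[-0.71, 0.61, 0.35], [0.34, -0.13, 0.93], [0.61, 0.78, -0.12]]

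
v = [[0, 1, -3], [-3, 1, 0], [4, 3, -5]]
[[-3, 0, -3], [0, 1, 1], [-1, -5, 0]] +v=[[-3, 1, -6], [-3, 2, 1], [3, -2, -5]]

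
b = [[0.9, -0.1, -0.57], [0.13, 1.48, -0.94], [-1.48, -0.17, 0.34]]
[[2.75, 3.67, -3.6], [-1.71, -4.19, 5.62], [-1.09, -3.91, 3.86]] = b @ [[0.28, 2.78, -2.94], [-3.57, -3.94, 4.61], [-3.76, -1.36, 0.87]]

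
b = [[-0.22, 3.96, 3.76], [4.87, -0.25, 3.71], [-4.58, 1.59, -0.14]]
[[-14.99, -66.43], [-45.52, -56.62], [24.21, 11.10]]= b@[[-4.39, -5.02],[2.02, -8.29],[-6.37, -9.23]]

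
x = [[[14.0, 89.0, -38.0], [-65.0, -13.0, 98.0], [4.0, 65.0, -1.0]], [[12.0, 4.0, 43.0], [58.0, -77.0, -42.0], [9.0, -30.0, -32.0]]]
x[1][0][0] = 12.0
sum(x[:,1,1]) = -90.0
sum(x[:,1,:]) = -41.0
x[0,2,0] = 4.0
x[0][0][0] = 14.0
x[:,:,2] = [[-38.0, 98.0, -1.0], [43.0, -42.0, -32.0]]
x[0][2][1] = 65.0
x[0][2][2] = -1.0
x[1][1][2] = -42.0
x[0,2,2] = -1.0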